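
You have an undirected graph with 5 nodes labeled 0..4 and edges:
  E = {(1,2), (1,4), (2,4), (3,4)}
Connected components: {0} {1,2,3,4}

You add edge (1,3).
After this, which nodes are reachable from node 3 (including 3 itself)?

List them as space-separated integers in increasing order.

Before: nodes reachable from 3: {1,2,3,4}
Adding (1,3): both endpoints already in same component. Reachability from 3 unchanged.
After: nodes reachable from 3: {1,2,3,4}

Answer: 1 2 3 4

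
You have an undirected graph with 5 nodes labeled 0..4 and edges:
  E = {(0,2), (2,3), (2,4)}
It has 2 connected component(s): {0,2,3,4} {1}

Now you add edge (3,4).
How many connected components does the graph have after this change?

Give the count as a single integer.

Initial component count: 2
Add (3,4): endpoints already in same component. Count unchanged: 2.
New component count: 2

Answer: 2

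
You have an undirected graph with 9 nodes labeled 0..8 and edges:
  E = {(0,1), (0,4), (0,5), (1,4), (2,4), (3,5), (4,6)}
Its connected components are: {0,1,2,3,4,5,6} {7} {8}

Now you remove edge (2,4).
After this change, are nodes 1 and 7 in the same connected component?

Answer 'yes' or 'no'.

Initial components: {0,1,2,3,4,5,6} {7} {8}
Removing edge (2,4): it was a bridge — component count 3 -> 4.
New components: {0,1,3,4,5,6} {2} {7} {8}
Are 1 and 7 in the same component? no

Answer: no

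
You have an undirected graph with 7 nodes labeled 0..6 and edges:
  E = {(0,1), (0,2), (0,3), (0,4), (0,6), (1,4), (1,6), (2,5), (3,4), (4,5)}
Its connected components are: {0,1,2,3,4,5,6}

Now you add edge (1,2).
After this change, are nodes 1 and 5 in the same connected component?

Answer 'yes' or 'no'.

Initial components: {0,1,2,3,4,5,6}
Adding edge (1,2): both already in same component {0,1,2,3,4,5,6}. No change.
New components: {0,1,2,3,4,5,6}
Are 1 and 5 in the same component? yes

Answer: yes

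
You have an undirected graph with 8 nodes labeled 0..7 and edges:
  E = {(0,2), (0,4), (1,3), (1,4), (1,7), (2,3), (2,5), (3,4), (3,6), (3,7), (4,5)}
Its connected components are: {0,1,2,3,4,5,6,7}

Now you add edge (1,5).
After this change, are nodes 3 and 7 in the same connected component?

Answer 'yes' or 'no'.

Answer: yes

Derivation:
Initial components: {0,1,2,3,4,5,6,7}
Adding edge (1,5): both already in same component {0,1,2,3,4,5,6,7}. No change.
New components: {0,1,2,3,4,5,6,7}
Are 3 and 7 in the same component? yes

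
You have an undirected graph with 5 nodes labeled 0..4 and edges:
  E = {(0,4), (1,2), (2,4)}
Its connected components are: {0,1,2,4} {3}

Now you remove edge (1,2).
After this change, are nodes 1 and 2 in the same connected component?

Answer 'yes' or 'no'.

Initial components: {0,1,2,4} {3}
Removing edge (1,2): it was a bridge — component count 2 -> 3.
New components: {0,2,4} {1} {3}
Are 1 and 2 in the same component? no

Answer: no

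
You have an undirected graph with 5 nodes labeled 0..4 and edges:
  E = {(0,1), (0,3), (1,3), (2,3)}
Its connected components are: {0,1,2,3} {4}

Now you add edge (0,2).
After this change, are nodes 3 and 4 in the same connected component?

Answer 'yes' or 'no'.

Initial components: {0,1,2,3} {4}
Adding edge (0,2): both already in same component {0,1,2,3}. No change.
New components: {0,1,2,3} {4}
Are 3 and 4 in the same component? no

Answer: no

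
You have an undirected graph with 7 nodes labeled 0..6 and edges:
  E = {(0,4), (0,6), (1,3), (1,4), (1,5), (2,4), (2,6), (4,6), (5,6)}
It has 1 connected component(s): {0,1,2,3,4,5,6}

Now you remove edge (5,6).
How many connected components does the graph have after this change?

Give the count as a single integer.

Initial component count: 1
Remove (5,6): not a bridge. Count unchanged: 1.
  After removal, components: {0,1,2,3,4,5,6}
New component count: 1

Answer: 1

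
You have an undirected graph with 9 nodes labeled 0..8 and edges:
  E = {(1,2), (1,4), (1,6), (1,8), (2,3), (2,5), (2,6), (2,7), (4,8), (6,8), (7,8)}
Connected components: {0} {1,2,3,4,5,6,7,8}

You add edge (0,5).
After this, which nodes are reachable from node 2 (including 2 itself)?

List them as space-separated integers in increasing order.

Before: nodes reachable from 2: {1,2,3,4,5,6,7,8}
Adding (0,5): merges 2's component with another. Reachability grows.
After: nodes reachable from 2: {0,1,2,3,4,5,6,7,8}

Answer: 0 1 2 3 4 5 6 7 8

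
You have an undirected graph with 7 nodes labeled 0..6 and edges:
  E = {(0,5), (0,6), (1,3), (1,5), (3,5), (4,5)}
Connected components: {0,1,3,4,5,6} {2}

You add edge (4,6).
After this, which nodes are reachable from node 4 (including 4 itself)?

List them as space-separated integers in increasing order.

Answer: 0 1 3 4 5 6

Derivation:
Before: nodes reachable from 4: {0,1,3,4,5,6}
Adding (4,6): both endpoints already in same component. Reachability from 4 unchanged.
After: nodes reachable from 4: {0,1,3,4,5,6}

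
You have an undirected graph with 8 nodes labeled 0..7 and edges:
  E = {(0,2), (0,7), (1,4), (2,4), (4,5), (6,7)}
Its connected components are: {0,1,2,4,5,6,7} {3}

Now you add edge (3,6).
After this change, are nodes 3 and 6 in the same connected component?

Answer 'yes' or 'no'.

Initial components: {0,1,2,4,5,6,7} {3}
Adding edge (3,6): merges {3} and {0,1,2,4,5,6,7}.
New components: {0,1,2,3,4,5,6,7}
Are 3 and 6 in the same component? yes

Answer: yes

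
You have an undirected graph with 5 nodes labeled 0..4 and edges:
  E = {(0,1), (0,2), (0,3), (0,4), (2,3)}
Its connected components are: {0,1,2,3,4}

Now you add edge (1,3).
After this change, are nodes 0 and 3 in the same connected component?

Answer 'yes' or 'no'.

Answer: yes

Derivation:
Initial components: {0,1,2,3,4}
Adding edge (1,3): both already in same component {0,1,2,3,4}. No change.
New components: {0,1,2,3,4}
Are 0 and 3 in the same component? yes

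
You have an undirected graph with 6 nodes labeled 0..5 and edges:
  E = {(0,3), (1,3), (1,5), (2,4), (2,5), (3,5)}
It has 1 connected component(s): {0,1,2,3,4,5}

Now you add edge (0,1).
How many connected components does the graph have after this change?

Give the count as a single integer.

Initial component count: 1
Add (0,1): endpoints already in same component. Count unchanged: 1.
New component count: 1

Answer: 1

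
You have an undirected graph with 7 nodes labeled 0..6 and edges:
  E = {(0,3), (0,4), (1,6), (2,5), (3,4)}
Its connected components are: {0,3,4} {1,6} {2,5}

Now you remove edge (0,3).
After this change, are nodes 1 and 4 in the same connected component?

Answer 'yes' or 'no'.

Answer: no

Derivation:
Initial components: {0,3,4} {1,6} {2,5}
Removing edge (0,3): not a bridge — component count unchanged at 3.
New components: {0,3,4} {1,6} {2,5}
Are 1 and 4 in the same component? no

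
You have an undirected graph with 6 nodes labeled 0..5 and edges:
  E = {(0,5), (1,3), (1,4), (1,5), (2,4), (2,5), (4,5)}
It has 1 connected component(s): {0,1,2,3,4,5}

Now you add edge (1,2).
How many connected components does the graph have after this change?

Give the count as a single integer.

Initial component count: 1
Add (1,2): endpoints already in same component. Count unchanged: 1.
New component count: 1

Answer: 1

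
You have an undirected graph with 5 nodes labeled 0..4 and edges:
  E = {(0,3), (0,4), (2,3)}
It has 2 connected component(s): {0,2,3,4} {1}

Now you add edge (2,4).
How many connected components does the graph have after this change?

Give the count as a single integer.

Initial component count: 2
Add (2,4): endpoints already in same component. Count unchanged: 2.
New component count: 2

Answer: 2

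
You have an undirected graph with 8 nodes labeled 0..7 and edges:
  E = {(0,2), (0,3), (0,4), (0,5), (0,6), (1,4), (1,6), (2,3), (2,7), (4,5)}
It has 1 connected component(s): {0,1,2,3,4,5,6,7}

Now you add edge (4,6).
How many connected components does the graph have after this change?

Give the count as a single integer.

Answer: 1

Derivation:
Initial component count: 1
Add (4,6): endpoints already in same component. Count unchanged: 1.
New component count: 1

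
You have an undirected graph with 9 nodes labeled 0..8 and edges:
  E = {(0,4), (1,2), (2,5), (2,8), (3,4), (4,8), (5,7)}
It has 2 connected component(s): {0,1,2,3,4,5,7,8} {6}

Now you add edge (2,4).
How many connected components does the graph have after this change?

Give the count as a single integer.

Initial component count: 2
Add (2,4): endpoints already in same component. Count unchanged: 2.
New component count: 2

Answer: 2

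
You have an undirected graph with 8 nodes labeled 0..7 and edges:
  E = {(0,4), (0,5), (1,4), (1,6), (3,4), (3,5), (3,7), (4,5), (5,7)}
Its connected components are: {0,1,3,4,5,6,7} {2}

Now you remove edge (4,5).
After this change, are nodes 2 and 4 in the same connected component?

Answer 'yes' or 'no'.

Answer: no

Derivation:
Initial components: {0,1,3,4,5,6,7} {2}
Removing edge (4,5): not a bridge — component count unchanged at 2.
New components: {0,1,3,4,5,6,7} {2}
Are 2 and 4 in the same component? no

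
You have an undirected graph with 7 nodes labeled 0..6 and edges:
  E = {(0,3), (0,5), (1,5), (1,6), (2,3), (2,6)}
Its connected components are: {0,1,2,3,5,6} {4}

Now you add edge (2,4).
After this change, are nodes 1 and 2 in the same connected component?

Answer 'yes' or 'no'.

Initial components: {0,1,2,3,5,6} {4}
Adding edge (2,4): merges {0,1,2,3,5,6} and {4}.
New components: {0,1,2,3,4,5,6}
Are 1 and 2 in the same component? yes

Answer: yes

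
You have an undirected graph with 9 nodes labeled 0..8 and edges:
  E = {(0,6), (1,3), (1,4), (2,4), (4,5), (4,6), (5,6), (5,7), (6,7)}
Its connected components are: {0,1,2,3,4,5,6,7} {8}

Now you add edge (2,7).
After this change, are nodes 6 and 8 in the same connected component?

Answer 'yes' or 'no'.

Initial components: {0,1,2,3,4,5,6,7} {8}
Adding edge (2,7): both already in same component {0,1,2,3,4,5,6,7}. No change.
New components: {0,1,2,3,4,5,6,7} {8}
Are 6 and 8 in the same component? no

Answer: no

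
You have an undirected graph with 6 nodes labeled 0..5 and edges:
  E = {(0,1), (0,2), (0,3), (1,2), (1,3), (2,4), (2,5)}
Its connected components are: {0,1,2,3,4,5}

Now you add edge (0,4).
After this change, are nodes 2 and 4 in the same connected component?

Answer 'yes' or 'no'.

Answer: yes

Derivation:
Initial components: {0,1,2,3,4,5}
Adding edge (0,4): both already in same component {0,1,2,3,4,5}. No change.
New components: {0,1,2,3,4,5}
Are 2 and 4 in the same component? yes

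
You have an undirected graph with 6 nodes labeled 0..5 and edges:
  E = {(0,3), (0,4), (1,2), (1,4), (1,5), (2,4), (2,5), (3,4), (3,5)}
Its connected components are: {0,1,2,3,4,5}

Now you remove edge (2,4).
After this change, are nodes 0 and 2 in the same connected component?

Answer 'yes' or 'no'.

Answer: yes

Derivation:
Initial components: {0,1,2,3,4,5}
Removing edge (2,4): not a bridge — component count unchanged at 1.
New components: {0,1,2,3,4,5}
Are 0 and 2 in the same component? yes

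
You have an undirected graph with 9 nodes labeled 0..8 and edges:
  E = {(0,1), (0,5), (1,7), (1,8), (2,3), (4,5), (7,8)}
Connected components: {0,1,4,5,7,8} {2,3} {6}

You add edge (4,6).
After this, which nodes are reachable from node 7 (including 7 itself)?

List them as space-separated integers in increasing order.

Before: nodes reachable from 7: {0,1,4,5,7,8}
Adding (4,6): merges 7's component with another. Reachability grows.
After: nodes reachable from 7: {0,1,4,5,6,7,8}

Answer: 0 1 4 5 6 7 8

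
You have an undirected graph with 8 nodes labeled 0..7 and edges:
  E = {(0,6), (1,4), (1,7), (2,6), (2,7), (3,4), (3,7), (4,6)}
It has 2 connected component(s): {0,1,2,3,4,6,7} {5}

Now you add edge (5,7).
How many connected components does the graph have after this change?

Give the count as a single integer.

Answer: 1

Derivation:
Initial component count: 2
Add (5,7): merges two components. Count decreases: 2 -> 1.
New component count: 1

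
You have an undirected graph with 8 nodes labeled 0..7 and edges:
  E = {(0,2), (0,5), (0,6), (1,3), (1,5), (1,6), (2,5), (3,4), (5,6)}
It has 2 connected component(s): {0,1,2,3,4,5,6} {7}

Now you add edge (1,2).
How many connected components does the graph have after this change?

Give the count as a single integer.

Initial component count: 2
Add (1,2): endpoints already in same component. Count unchanged: 2.
New component count: 2

Answer: 2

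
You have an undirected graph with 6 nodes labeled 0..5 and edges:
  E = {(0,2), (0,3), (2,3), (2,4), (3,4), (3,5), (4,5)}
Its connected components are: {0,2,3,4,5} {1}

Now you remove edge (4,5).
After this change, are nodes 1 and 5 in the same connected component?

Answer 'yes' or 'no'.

Initial components: {0,2,3,4,5} {1}
Removing edge (4,5): not a bridge — component count unchanged at 2.
New components: {0,2,3,4,5} {1}
Are 1 and 5 in the same component? no

Answer: no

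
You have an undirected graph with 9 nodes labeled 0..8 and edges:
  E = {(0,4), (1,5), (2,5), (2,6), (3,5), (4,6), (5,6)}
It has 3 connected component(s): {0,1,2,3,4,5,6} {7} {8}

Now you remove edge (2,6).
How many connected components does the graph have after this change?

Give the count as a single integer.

Initial component count: 3
Remove (2,6): not a bridge. Count unchanged: 3.
  After removal, components: {0,1,2,3,4,5,6} {7} {8}
New component count: 3

Answer: 3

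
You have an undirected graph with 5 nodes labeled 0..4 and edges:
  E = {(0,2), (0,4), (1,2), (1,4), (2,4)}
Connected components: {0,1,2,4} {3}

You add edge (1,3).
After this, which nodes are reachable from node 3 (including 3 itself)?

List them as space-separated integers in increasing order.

Before: nodes reachable from 3: {3}
Adding (1,3): merges 3's component with another. Reachability grows.
After: nodes reachable from 3: {0,1,2,3,4}

Answer: 0 1 2 3 4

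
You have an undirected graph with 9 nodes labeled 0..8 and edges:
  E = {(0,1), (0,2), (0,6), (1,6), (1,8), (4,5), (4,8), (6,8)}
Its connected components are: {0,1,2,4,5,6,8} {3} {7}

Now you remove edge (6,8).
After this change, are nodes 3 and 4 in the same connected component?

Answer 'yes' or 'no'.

Answer: no

Derivation:
Initial components: {0,1,2,4,5,6,8} {3} {7}
Removing edge (6,8): not a bridge — component count unchanged at 3.
New components: {0,1,2,4,5,6,8} {3} {7}
Are 3 and 4 in the same component? no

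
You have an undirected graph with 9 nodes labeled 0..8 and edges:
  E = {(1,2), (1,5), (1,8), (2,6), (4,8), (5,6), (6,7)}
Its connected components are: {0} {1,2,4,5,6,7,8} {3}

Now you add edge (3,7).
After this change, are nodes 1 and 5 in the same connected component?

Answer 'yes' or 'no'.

Initial components: {0} {1,2,4,5,6,7,8} {3}
Adding edge (3,7): merges {3} and {1,2,4,5,6,7,8}.
New components: {0} {1,2,3,4,5,6,7,8}
Are 1 and 5 in the same component? yes

Answer: yes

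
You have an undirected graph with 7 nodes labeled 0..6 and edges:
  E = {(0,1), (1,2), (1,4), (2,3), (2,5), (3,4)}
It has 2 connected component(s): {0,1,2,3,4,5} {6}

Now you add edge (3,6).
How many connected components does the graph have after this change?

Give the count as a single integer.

Initial component count: 2
Add (3,6): merges two components. Count decreases: 2 -> 1.
New component count: 1

Answer: 1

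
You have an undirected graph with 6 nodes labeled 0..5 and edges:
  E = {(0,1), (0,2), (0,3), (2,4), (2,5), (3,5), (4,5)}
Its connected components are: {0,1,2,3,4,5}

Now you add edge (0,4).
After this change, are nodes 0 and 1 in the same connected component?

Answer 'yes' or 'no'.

Answer: yes

Derivation:
Initial components: {0,1,2,3,4,5}
Adding edge (0,4): both already in same component {0,1,2,3,4,5}. No change.
New components: {0,1,2,3,4,5}
Are 0 and 1 in the same component? yes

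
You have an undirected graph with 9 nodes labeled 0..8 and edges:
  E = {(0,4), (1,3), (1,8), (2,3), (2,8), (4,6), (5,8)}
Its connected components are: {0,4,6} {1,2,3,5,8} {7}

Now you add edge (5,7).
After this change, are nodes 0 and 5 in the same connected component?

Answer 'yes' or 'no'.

Initial components: {0,4,6} {1,2,3,5,8} {7}
Adding edge (5,7): merges {1,2,3,5,8} and {7}.
New components: {0,4,6} {1,2,3,5,7,8}
Are 0 and 5 in the same component? no

Answer: no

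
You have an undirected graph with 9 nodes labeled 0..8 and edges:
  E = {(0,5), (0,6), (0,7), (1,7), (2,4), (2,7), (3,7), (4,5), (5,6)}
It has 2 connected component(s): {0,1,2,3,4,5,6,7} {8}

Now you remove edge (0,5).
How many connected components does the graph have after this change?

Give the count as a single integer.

Initial component count: 2
Remove (0,5): not a bridge. Count unchanged: 2.
  After removal, components: {0,1,2,3,4,5,6,7} {8}
New component count: 2

Answer: 2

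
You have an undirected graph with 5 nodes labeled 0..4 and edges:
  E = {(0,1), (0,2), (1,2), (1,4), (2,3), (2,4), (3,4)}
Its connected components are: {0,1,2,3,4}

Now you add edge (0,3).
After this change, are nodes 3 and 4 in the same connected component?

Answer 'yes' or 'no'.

Initial components: {0,1,2,3,4}
Adding edge (0,3): both already in same component {0,1,2,3,4}. No change.
New components: {0,1,2,3,4}
Are 3 and 4 in the same component? yes

Answer: yes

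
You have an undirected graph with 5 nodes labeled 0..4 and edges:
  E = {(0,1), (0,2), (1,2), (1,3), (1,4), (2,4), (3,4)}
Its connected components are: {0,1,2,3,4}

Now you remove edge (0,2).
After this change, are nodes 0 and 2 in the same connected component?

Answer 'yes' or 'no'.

Initial components: {0,1,2,3,4}
Removing edge (0,2): not a bridge — component count unchanged at 1.
New components: {0,1,2,3,4}
Are 0 and 2 in the same component? yes

Answer: yes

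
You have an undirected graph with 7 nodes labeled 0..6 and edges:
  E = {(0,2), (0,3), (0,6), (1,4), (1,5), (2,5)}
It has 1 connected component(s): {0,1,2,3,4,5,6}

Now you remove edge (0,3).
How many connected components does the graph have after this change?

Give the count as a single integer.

Answer: 2

Derivation:
Initial component count: 1
Remove (0,3): it was a bridge. Count increases: 1 -> 2.
  After removal, components: {0,1,2,4,5,6} {3}
New component count: 2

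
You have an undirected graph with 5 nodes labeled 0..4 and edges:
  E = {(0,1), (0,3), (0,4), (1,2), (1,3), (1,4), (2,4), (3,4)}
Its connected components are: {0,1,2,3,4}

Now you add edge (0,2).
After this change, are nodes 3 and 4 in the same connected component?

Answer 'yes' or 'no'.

Answer: yes

Derivation:
Initial components: {0,1,2,3,4}
Adding edge (0,2): both already in same component {0,1,2,3,4}. No change.
New components: {0,1,2,3,4}
Are 3 and 4 in the same component? yes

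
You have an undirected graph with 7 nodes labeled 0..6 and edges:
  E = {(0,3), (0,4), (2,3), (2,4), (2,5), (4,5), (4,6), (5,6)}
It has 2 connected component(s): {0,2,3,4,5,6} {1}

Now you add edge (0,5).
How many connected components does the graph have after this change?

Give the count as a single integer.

Answer: 2

Derivation:
Initial component count: 2
Add (0,5): endpoints already in same component. Count unchanged: 2.
New component count: 2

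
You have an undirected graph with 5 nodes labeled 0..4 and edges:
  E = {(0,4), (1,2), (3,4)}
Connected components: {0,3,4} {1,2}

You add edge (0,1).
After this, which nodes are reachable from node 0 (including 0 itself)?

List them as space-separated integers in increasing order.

Before: nodes reachable from 0: {0,3,4}
Adding (0,1): merges 0's component with another. Reachability grows.
After: nodes reachable from 0: {0,1,2,3,4}

Answer: 0 1 2 3 4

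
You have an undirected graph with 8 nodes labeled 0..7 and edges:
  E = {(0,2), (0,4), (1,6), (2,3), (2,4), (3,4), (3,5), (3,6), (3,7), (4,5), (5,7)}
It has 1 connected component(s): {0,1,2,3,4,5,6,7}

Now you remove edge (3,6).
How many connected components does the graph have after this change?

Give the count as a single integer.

Answer: 2

Derivation:
Initial component count: 1
Remove (3,6): it was a bridge. Count increases: 1 -> 2.
  After removal, components: {0,2,3,4,5,7} {1,6}
New component count: 2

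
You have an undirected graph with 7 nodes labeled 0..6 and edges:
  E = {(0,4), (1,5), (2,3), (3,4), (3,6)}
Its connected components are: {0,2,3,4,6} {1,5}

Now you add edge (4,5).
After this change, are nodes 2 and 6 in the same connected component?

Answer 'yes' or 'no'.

Answer: yes

Derivation:
Initial components: {0,2,3,4,6} {1,5}
Adding edge (4,5): merges {0,2,3,4,6} and {1,5}.
New components: {0,1,2,3,4,5,6}
Are 2 and 6 in the same component? yes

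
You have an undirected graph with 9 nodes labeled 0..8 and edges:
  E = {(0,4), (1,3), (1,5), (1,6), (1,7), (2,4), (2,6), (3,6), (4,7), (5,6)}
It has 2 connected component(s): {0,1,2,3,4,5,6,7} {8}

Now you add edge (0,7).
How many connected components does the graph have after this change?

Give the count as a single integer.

Initial component count: 2
Add (0,7): endpoints already in same component. Count unchanged: 2.
New component count: 2

Answer: 2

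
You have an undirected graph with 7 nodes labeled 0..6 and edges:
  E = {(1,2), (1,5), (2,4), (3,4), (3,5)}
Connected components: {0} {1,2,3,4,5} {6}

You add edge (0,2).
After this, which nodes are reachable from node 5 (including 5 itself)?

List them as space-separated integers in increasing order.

Answer: 0 1 2 3 4 5

Derivation:
Before: nodes reachable from 5: {1,2,3,4,5}
Adding (0,2): merges 5's component with another. Reachability grows.
After: nodes reachable from 5: {0,1,2,3,4,5}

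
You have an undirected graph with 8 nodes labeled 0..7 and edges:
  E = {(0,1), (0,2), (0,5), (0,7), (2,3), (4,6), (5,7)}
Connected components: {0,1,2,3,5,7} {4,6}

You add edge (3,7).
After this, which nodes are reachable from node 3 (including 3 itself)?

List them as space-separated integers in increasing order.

Answer: 0 1 2 3 5 7

Derivation:
Before: nodes reachable from 3: {0,1,2,3,5,7}
Adding (3,7): both endpoints already in same component. Reachability from 3 unchanged.
After: nodes reachable from 3: {0,1,2,3,5,7}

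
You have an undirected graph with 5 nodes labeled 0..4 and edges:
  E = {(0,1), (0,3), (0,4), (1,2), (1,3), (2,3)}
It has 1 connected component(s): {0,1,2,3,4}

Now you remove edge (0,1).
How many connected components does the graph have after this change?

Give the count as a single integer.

Answer: 1

Derivation:
Initial component count: 1
Remove (0,1): not a bridge. Count unchanged: 1.
  After removal, components: {0,1,2,3,4}
New component count: 1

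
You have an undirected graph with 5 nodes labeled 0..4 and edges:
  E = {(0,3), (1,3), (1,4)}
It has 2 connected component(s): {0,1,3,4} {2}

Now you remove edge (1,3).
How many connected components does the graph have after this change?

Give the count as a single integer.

Initial component count: 2
Remove (1,3): it was a bridge. Count increases: 2 -> 3.
  After removal, components: {0,3} {1,4} {2}
New component count: 3

Answer: 3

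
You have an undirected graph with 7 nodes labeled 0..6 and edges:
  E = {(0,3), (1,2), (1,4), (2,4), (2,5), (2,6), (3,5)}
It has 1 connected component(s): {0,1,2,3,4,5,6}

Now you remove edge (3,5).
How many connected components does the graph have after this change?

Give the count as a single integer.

Initial component count: 1
Remove (3,5): it was a bridge. Count increases: 1 -> 2.
  After removal, components: {0,3} {1,2,4,5,6}
New component count: 2

Answer: 2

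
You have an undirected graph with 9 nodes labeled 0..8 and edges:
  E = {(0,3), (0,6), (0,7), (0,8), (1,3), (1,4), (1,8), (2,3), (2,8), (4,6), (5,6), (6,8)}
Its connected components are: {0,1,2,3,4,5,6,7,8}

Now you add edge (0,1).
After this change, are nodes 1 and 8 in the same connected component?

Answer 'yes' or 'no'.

Answer: yes

Derivation:
Initial components: {0,1,2,3,4,5,6,7,8}
Adding edge (0,1): both already in same component {0,1,2,3,4,5,6,7,8}. No change.
New components: {0,1,2,3,4,5,6,7,8}
Are 1 and 8 in the same component? yes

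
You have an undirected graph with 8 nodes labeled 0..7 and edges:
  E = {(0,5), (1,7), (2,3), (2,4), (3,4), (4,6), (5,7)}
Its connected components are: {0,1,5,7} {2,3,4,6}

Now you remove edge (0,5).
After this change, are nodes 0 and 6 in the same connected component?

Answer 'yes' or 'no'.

Answer: no

Derivation:
Initial components: {0,1,5,7} {2,3,4,6}
Removing edge (0,5): it was a bridge — component count 2 -> 3.
New components: {0} {1,5,7} {2,3,4,6}
Are 0 and 6 in the same component? no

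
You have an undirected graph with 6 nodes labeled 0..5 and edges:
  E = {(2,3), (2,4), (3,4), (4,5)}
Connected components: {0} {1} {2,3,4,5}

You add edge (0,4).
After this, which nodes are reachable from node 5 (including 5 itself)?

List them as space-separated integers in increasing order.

Before: nodes reachable from 5: {2,3,4,5}
Adding (0,4): merges 5's component with another. Reachability grows.
After: nodes reachable from 5: {0,2,3,4,5}

Answer: 0 2 3 4 5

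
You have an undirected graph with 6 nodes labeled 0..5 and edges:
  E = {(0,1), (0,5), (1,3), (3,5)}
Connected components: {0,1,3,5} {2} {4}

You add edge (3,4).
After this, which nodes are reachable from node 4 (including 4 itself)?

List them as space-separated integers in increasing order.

Answer: 0 1 3 4 5

Derivation:
Before: nodes reachable from 4: {4}
Adding (3,4): merges 4's component with another. Reachability grows.
After: nodes reachable from 4: {0,1,3,4,5}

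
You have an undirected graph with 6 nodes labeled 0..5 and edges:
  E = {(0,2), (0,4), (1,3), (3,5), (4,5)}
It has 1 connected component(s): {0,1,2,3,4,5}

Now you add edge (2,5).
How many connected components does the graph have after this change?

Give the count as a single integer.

Initial component count: 1
Add (2,5): endpoints already in same component. Count unchanged: 1.
New component count: 1

Answer: 1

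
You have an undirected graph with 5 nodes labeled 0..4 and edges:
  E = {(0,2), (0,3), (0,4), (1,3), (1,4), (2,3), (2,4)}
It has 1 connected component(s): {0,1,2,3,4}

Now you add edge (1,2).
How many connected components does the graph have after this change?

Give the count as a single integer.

Initial component count: 1
Add (1,2): endpoints already in same component. Count unchanged: 1.
New component count: 1

Answer: 1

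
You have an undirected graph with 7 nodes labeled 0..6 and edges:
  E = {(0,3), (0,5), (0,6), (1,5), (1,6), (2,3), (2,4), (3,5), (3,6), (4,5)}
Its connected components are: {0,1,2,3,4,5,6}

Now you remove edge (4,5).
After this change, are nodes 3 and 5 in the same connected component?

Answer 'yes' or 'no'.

Initial components: {0,1,2,3,4,5,6}
Removing edge (4,5): not a bridge — component count unchanged at 1.
New components: {0,1,2,3,4,5,6}
Are 3 and 5 in the same component? yes

Answer: yes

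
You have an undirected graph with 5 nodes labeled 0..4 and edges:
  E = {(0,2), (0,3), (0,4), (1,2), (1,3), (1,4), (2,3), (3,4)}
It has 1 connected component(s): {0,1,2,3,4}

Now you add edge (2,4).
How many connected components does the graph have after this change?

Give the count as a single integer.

Initial component count: 1
Add (2,4): endpoints already in same component. Count unchanged: 1.
New component count: 1

Answer: 1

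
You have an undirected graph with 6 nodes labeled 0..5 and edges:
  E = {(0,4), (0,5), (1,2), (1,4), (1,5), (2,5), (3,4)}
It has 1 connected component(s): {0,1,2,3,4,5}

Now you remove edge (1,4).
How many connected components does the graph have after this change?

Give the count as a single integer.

Initial component count: 1
Remove (1,4): not a bridge. Count unchanged: 1.
  After removal, components: {0,1,2,3,4,5}
New component count: 1

Answer: 1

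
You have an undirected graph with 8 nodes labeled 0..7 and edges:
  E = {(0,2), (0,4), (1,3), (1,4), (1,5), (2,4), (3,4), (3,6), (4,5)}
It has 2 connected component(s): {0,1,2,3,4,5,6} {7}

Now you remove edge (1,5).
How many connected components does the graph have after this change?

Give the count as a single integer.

Answer: 2

Derivation:
Initial component count: 2
Remove (1,5): not a bridge. Count unchanged: 2.
  After removal, components: {0,1,2,3,4,5,6} {7}
New component count: 2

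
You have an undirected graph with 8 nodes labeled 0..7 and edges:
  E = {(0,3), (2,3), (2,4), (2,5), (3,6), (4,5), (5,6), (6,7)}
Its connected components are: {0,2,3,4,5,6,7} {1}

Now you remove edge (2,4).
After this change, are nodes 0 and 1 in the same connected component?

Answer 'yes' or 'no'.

Initial components: {0,2,3,4,5,6,7} {1}
Removing edge (2,4): not a bridge — component count unchanged at 2.
New components: {0,2,3,4,5,6,7} {1}
Are 0 and 1 in the same component? no

Answer: no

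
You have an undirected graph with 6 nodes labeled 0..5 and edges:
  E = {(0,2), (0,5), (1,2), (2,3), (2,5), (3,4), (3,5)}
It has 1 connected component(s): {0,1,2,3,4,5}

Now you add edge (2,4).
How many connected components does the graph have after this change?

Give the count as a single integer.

Initial component count: 1
Add (2,4): endpoints already in same component. Count unchanged: 1.
New component count: 1

Answer: 1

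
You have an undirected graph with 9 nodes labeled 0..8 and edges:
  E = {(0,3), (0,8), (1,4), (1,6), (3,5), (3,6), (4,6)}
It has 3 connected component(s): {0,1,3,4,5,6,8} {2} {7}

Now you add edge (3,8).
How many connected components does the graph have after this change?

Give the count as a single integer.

Initial component count: 3
Add (3,8): endpoints already in same component. Count unchanged: 3.
New component count: 3

Answer: 3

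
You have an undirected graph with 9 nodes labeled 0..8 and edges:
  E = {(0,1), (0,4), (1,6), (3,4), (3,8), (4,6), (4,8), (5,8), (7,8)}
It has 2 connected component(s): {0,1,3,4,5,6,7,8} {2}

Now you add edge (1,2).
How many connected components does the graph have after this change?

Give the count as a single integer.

Answer: 1

Derivation:
Initial component count: 2
Add (1,2): merges two components. Count decreases: 2 -> 1.
New component count: 1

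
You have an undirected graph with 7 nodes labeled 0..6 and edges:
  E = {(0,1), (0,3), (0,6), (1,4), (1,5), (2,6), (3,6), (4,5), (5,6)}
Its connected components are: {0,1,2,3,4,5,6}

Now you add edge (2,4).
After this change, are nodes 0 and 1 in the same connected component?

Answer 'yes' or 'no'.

Answer: yes

Derivation:
Initial components: {0,1,2,3,4,5,6}
Adding edge (2,4): both already in same component {0,1,2,3,4,5,6}. No change.
New components: {0,1,2,3,4,5,6}
Are 0 and 1 in the same component? yes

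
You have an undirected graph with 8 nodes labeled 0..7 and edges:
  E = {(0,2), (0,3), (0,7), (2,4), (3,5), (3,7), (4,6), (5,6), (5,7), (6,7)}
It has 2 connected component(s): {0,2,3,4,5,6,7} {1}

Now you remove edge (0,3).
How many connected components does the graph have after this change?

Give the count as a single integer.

Answer: 2

Derivation:
Initial component count: 2
Remove (0,3): not a bridge. Count unchanged: 2.
  After removal, components: {0,2,3,4,5,6,7} {1}
New component count: 2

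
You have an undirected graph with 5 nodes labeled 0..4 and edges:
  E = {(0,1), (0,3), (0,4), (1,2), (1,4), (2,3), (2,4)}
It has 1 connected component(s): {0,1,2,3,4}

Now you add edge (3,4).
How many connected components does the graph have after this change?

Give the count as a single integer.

Answer: 1

Derivation:
Initial component count: 1
Add (3,4): endpoints already in same component. Count unchanged: 1.
New component count: 1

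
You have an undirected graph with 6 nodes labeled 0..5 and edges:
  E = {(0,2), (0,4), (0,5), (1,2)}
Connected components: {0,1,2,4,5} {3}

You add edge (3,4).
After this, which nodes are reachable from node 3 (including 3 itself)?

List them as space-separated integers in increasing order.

Answer: 0 1 2 3 4 5

Derivation:
Before: nodes reachable from 3: {3}
Adding (3,4): merges 3's component with another. Reachability grows.
After: nodes reachable from 3: {0,1,2,3,4,5}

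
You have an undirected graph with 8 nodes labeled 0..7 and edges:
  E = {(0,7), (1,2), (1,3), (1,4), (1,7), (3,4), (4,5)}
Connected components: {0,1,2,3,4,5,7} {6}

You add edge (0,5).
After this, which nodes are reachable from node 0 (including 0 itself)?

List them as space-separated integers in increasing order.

Answer: 0 1 2 3 4 5 7

Derivation:
Before: nodes reachable from 0: {0,1,2,3,4,5,7}
Adding (0,5): both endpoints already in same component. Reachability from 0 unchanged.
After: nodes reachable from 0: {0,1,2,3,4,5,7}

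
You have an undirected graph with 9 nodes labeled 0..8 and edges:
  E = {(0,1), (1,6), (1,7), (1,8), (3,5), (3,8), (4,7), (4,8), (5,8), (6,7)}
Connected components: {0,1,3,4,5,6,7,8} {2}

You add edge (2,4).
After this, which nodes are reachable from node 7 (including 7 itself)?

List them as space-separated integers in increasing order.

Before: nodes reachable from 7: {0,1,3,4,5,6,7,8}
Adding (2,4): merges 7's component with another. Reachability grows.
After: nodes reachable from 7: {0,1,2,3,4,5,6,7,8}

Answer: 0 1 2 3 4 5 6 7 8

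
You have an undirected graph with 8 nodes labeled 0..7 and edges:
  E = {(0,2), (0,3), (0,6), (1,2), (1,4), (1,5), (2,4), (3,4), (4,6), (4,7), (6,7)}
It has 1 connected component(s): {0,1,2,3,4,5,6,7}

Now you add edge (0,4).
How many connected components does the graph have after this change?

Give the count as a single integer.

Answer: 1

Derivation:
Initial component count: 1
Add (0,4): endpoints already in same component. Count unchanged: 1.
New component count: 1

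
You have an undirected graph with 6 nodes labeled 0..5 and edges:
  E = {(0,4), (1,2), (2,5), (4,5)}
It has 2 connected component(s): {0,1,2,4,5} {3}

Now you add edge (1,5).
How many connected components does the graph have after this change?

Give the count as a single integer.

Answer: 2

Derivation:
Initial component count: 2
Add (1,5): endpoints already in same component. Count unchanged: 2.
New component count: 2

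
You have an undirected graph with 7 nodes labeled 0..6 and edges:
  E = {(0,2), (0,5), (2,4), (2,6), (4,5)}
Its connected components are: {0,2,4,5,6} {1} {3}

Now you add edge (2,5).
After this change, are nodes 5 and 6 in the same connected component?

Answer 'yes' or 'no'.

Answer: yes

Derivation:
Initial components: {0,2,4,5,6} {1} {3}
Adding edge (2,5): both already in same component {0,2,4,5,6}. No change.
New components: {0,2,4,5,6} {1} {3}
Are 5 and 6 in the same component? yes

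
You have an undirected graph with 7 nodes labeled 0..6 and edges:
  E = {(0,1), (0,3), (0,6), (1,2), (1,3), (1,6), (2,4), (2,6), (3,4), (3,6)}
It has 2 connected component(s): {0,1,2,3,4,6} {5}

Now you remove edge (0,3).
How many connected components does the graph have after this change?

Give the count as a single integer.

Initial component count: 2
Remove (0,3): not a bridge. Count unchanged: 2.
  After removal, components: {0,1,2,3,4,6} {5}
New component count: 2

Answer: 2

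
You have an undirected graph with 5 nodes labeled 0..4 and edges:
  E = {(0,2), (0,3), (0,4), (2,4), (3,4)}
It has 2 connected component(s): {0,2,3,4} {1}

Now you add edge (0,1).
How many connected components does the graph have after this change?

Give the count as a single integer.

Answer: 1

Derivation:
Initial component count: 2
Add (0,1): merges two components. Count decreases: 2 -> 1.
New component count: 1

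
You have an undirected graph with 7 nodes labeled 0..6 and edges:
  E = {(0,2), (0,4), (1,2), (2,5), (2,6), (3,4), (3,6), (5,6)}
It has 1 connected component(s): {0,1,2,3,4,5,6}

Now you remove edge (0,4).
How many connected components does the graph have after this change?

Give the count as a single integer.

Initial component count: 1
Remove (0,4): not a bridge. Count unchanged: 1.
  After removal, components: {0,1,2,3,4,5,6}
New component count: 1

Answer: 1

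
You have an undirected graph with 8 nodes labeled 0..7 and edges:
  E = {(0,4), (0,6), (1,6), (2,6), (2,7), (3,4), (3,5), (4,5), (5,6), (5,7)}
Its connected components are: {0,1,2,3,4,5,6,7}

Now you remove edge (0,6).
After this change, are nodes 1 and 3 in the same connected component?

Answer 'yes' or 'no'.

Initial components: {0,1,2,3,4,5,6,7}
Removing edge (0,6): not a bridge — component count unchanged at 1.
New components: {0,1,2,3,4,5,6,7}
Are 1 and 3 in the same component? yes

Answer: yes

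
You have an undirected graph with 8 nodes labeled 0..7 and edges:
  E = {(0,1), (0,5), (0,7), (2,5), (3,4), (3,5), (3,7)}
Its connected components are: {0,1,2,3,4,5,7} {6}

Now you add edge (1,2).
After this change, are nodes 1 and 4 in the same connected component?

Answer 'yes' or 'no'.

Answer: yes

Derivation:
Initial components: {0,1,2,3,4,5,7} {6}
Adding edge (1,2): both already in same component {0,1,2,3,4,5,7}. No change.
New components: {0,1,2,3,4,5,7} {6}
Are 1 and 4 in the same component? yes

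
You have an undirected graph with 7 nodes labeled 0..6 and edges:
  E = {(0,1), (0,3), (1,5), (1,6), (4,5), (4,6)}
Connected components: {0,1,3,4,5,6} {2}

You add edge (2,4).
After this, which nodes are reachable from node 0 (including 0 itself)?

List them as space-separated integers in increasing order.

Answer: 0 1 2 3 4 5 6

Derivation:
Before: nodes reachable from 0: {0,1,3,4,5,6}
Adding (2,4): merges 0's component with another. Reachability grows.
After: nodes reachable from 0: {0,1,2,3,4,5,6}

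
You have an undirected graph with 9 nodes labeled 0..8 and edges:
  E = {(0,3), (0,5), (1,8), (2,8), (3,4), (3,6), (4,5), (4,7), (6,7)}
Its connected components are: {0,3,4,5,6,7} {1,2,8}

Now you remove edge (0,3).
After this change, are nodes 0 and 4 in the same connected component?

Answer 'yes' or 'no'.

Answer: yes

Derivation:
Initial components: {0,3,4,5,6,7} {1,2,8}
Removing edge (0,3): not a bridge — component count unchanged at 2.
New components: {0,3,4,5,6,7} {1,2,8}
Are 0 and 4 in the same component? yes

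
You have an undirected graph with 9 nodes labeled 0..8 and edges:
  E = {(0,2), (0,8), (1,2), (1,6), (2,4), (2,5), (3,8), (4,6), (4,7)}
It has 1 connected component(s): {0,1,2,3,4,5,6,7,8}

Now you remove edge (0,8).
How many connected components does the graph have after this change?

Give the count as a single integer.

Answer: 2

Derivation:
Initial component count: 1
Remove (0,8): it was a bridge. Count increases: 1 -> 2.
  After removal, components: {0,1,2,4,5,6,7} {3,8}
New component count: 2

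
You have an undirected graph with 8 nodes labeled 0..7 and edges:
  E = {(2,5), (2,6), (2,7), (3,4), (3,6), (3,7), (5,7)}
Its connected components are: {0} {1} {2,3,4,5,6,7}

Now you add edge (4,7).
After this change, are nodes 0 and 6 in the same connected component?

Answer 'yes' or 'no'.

Answer: no

Derivation:
Initial components: {0} {1} {2,3,4,5,6,7}
Adding edge (4,7): both already in same component {2,3,4,5,6,7}. No change.
New components: {0} {1} {2,3,4,5,6,7}
Are 0 and 6 in the same component? no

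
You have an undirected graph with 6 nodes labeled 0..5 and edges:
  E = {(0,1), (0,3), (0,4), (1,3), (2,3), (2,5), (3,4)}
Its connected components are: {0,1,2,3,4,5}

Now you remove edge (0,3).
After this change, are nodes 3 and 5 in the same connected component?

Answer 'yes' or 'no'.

Initial components: {0,1,2,3,4,5}
Removing edge (0,3): not a bridge — component count unchanged at 1.
New components: {0,1,2,3,4,5}
Are 3 and 5 in the same component? yes

Answer: yes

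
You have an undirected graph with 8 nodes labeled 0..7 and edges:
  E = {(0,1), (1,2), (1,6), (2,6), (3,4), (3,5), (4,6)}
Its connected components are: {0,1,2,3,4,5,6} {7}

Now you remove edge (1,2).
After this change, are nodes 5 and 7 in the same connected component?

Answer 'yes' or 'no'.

Initial components: {0,1,2,3,4,5,6} {7}
Removing edge (1,2): not a bridge — component count unchanged at 2.
New components: {0,1,2,3,4,5,6} {7}
Are 5 and 7 in the same component? no

Answer: no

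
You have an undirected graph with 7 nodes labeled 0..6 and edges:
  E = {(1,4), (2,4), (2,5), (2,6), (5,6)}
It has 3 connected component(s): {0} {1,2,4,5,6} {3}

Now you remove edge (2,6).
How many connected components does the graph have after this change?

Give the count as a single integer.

Answer: 3

Derivation:
Initial component count: 3
Remove (2,6): not a bridge. Count unchanged: 3.
  After removal, components: {0} {1,2,4,5,6} {3}
New component count: 3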